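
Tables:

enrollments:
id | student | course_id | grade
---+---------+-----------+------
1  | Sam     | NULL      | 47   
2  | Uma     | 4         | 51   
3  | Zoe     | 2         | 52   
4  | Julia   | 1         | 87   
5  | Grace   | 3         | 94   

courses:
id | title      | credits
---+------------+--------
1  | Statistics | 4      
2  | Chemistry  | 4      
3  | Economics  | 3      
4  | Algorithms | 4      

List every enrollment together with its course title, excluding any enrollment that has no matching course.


INNER JOIN keeps only enrollments rows whose course_id matches an id in courses. Walk through each enrollment:
  - enrollment 1 (Sam): course_id=NULL, no match -> dropped
  - enrollment 2 (Uma): course_id=4 -> matches Algorithms
  - enrollment 3 (Zoe): course_id=2 -> matches Chemistry
  - enrollment 4 (Julia): course_id=1 -> matches Statistics
  - enrollment 5 (Grace): course_id=3 -> matches Economics
So 1 of 5 rows is dropped.

SQL:
SELECT a.student, b.title AS course
FROM enrollments a
INNER JOIN courses b ON a.course_id = b.id

Result:
student | course    
--------+-----------
Uma     | Algorithms
Zoe     | Chemistry 
Julia   | Statistics
Grace   | Economics 


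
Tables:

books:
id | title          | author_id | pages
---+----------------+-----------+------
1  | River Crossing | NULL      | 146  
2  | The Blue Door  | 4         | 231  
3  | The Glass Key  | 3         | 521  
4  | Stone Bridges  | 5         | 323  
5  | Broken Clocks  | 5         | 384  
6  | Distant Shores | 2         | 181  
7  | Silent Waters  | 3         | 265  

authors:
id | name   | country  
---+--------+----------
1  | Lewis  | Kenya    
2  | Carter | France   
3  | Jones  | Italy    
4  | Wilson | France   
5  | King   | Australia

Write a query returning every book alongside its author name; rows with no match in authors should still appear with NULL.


LEFT JOIN keeps every row from books (the left table); where author_id has no match in authors, the author columns become NULL. Walk through each book:
  - book 1 (River Crossing): author_id=NULL, no match -> kept with NULL
  - book 2 (The Blue Door): author_id=4 -> matches Wilson
  - book 3 (The Glass Key): author_id=3 -> matches Jones
  - book 4 (Stone Bridges): author_id=5 -> matches King
  - book 5 (Broken Clocks): author_id=5 -> matches King
  - book 6 (Distant Shores): author_id=2 -> matches Carter
  - book 7 (Silent Waters): author_id=3 -> matches Jones
All 7 rows appear; 1 has NULL author.

SQL:
SELECT a.title, b.name AS author
FROM books a
LEFT JOIN authors b ON a.author_id = b.id

Result:
title          | author
---------------+-------
River Crossing | NULL  
The Blue Door  | Wilson
The Glass Key  | Jones 
Stone Bridges  | King  
Broken Clocks  | King  
Distant Shores | Carter
Silent Waters  | Jones 


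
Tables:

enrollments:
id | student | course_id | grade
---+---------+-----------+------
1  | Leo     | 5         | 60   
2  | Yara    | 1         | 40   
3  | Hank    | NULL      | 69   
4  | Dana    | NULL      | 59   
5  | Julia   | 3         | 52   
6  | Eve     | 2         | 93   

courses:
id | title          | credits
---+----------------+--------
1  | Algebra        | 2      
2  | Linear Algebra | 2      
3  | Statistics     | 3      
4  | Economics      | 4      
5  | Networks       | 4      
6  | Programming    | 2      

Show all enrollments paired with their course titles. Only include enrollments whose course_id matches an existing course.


INNER JOIN keeps only enrollments rows whose course_id matches an id in courses. Walk through each enrollment:
  - enrollment 1 (Leo): course_id=5 -> matches Networks
  - enrollment 2 (Yara): course_id=1 -> matches Algebra
  - enrollment 3 (Hank): course_id=NULL, no match -> dropped
  - enrollment 4 (Dana): course_id=NULL, no match -> dropped
  - enrollment 5 (Julia): course_id=3 -> matches Statistics
  - enrollment 6 (Eve): course_id=2 -> matches Linear Algebra
So 2 of 6 rows are dropped.

SQL:
SELECT a.student, b.title AS course
FROM enrollments a
INNER JOIN courses b ON a.course_id = b.id

Result:
student | course        
--------+---------------
Leo     | Networks      
Yara    | Algebra       
Julia   | Statistics    
Eve     | Linear Algebra


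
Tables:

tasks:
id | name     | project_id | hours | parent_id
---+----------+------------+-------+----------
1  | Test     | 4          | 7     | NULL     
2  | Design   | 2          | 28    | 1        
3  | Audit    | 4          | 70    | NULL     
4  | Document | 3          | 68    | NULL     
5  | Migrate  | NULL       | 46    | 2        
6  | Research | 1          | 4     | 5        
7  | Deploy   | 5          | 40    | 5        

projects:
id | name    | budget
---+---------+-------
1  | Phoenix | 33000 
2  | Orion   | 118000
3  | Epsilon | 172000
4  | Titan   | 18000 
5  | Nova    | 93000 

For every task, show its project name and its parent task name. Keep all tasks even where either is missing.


Two LEFT JOINs from the same base table tasks: one to projects via project_id, one to tasks itself via parent_id. Both are LEFT so every task is preserved.
Match against projects:
  - task 1 (Test): project_id=4 -> matches Titan
  - task 2 (Design): project_id=2 -> matches Orion
  - task 3 (Audit): project_id=4 -> matches Titan
  - task 4 (Document): project_id=3 -> matches Epsilon
  - task 5 (Migrate): project_id=NULL, no match -> kept with NULL
  - task 6 (Research): project_id=1 -> matches Phoenix
  - task 7 (Deploy): project_id=5 -> matches Nova
Match against tasks (self):
  - task 1 (Test): parent_id=NULL -> NULL
  - task 2 (Design): parent_id=1 -> Test
  - task 3 (Audit): parent_id=NULL -> NULL
  - task 4 (Document): parent_id=NULL -> NULL
  - task 5 (Migrate): parent_id=2 -> Design
  - task 6 (Research): parent_id=5 -> Migrate
  - task 7 (Deploy): parent_id=5 -> Migrate

SQL:
SELECT a.name, b.name AS project, c.name AS parent
FROM tasks a
LEFT JOIN projects b ON a.project_id = b.id
LEFT JOIN tasks c ON a.parent_id = c.id

Result:
name     | project | parent 
---------+---------+--------
Test     | Titan   | NULL   
Design   | Orion   | Test   
Audit    | Titan   | NULL   
Document | Epsilon | NULL   
Migrate  | NULL    | Design 
Research | Phoenix | Migrate
Deploy   | Nova    | Migrate


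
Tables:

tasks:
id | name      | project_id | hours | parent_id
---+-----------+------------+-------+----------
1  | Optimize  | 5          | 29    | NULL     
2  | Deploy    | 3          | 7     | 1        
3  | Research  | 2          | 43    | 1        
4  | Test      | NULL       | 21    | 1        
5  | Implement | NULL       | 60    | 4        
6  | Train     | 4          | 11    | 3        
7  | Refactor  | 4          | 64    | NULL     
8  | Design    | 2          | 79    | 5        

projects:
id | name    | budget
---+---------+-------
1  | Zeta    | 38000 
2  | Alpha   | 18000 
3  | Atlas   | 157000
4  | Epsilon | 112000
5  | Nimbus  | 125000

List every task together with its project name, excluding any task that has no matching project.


INNER JOIN keeps only tasks rows whose project_id matches an id in projects. Walk through each task:
  - task 1 (Optimize): project_id=5 -> matches Nimbus
  - task 2 (Deploy): project_id=3 -> matches Atlas
  - task 3 (Research): project_id=2 -> matches Alpha
  - task 4 (Test): project_id=NULL, no match -> dropped
  - task 5 (Implement): project_id=NULL, no match -> dropped
  - task 6 (Train): project_id=4 -> matches Epsilon
  - task 7 (Refactor): project_id=4 -> matches Epsilon
  - task 8 (Design): project_id=2 -> matches Alpha
So 2 of 8 rows are dropped.

SQL:
SELECT a.name, b.name AS project
FROM tasks a
INNER JOIN projects b ON a.project_id = b.id

Result:
name     | project
---------+--------
Optimize | Nimbus 
Deploy   | Atlas  
Research | Alpha  
Train    | Epsilon
Refactor | Epsilon
Design   | Alpha  


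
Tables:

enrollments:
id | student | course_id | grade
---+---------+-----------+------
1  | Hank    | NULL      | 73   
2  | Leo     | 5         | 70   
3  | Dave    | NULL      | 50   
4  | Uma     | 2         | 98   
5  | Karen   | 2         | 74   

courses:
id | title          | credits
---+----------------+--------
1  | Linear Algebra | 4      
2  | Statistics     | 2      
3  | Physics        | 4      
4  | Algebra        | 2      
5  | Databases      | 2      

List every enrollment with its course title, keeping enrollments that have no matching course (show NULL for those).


LEFT JOIN keeps every row from enrollments (the left table); where course_id has no match in courses, the course columns become NULL. Walk through each enrollment:
  - enrollment 1 (Hank): course_id=NULL, no match -> kept with NULL
  - enrollment 2 (Leo): course_id=5 -> matches Databases
  - enrollment 3 (Dave): course_id=NULL, no match -> kept with NULL
  - enrollment 4 (Uma): course_id=2 -> matches Statistics
  - enrollment 5 (Karen): course_id=2 -> matches Statistics
All 5 rows appear; 2 have NULL course.

SQL:
SELECT a.student, b.title AS course
FROM enrollments a
LEFT JOIN courses b ON a.course_id = b.id

Result:
student | course    
--------+-----------
Hank    | NULL      
Leo     | Databases 
Dave    | NULL      
Uma     | Statistics
Karen   | Statistics


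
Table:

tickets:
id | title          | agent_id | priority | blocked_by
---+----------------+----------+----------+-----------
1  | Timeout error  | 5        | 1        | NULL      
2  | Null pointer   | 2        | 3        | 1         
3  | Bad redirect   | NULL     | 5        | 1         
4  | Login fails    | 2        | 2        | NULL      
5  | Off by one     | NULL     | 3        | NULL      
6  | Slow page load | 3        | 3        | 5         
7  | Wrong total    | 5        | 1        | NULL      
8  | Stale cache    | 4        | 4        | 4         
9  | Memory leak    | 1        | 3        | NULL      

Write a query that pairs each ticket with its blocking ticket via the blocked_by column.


This is a self-join: tickets is joined to a second copy of itself, matching each row's blocked_by to another row's id. Use LEFT JOIN so rows with blocked_by=NULL are kept.
  - ticket 1 (Timeout error): blocked_by=NULL -> NULL
  - ticket 2 (Null pointer): blocked_by=1 -> Timeout error
  - ticket 3 (Bad redirect): blocked_by=1 -> Timeout error
  - ticket 4 (Login fails): blocked_by=NULL -> NULL
  - ticket 5 (Off by one): blocked_by=NULL -> NULL
  - ticket 6 (Slow page load): blocked_by=5 -> Off by one
  - ticket 7 (Wrong total): blocked_by=NULL -> NULL
  - ticket 8 (Stale cache): blocked_by=4 -> Login fails
  - ticket 9 (Memory leak): blocked_by=NULL -> NULL

SQL:
SELECT a.title AS item, b.title AS blocked_by
FROM tickets a
LEFT JOIN tickets b ON a.blocked_by = b.id

Result:
item           | blocked_by   
---------------+--------------
Timeout error  | NULL         
Null pointer   | Timeout error
Bad redirect   | Timeout error
Login fails    | NULL         
Off by one     | NULL         
Slow page load | Off by one   
Wrong total    | NULL         
Stale cache    | Login fails  
Memory leak    | NULL         


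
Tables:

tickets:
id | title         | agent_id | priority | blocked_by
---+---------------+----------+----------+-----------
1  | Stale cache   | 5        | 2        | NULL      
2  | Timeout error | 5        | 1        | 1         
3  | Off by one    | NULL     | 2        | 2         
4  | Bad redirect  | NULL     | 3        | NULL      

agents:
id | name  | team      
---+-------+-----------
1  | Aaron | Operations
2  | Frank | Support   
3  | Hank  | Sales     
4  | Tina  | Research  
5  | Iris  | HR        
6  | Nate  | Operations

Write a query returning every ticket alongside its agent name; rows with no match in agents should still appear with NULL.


LEFT JOIN keeps every row from tickets (the left table); where agent_id has no match in agents, the agent columns become NULL. Walk through each ticket:
  - ticket 1 (Stale cache): agent_id=5 -> matches Iris
  - ticket 2 (Timeout error): agent_id=5 -> matches Iris
  - ticket 3 (Off by one): agent_id=NULL, no match -> kept with NULL
  - ticket 4 (Bad redirect): agent_id=NULL, no match -> kept with NULL
All 4 rows appear; 2 have NULL agent.

SQL:
SELECT a.title, b.name AS agent
FROM tickets a
LEFT JOIN agents b ON a.agent_id = b.id

Result:
title         | agent
--------------+------
Stale cache   | Iris 
Timeout error | Iris 
Off by one    | NULL 
Bad redirect  | NULL 


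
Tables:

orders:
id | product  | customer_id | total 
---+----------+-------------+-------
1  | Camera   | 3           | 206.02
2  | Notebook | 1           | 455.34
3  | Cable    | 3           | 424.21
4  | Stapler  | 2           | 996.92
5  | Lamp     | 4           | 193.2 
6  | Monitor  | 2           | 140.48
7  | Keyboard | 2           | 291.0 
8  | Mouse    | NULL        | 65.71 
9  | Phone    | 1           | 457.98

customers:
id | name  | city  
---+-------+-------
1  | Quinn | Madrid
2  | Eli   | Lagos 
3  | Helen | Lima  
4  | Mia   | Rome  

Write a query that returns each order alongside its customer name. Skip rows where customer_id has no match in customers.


INNER JOIN keeps only orders rows whose customer_id matches an id in customers. Walk through each order:
  - order 1 (Camera): customer_id=3 -> matches Helen
  - order 2 (Notebook): customer_id=1 -> matches Quinn
  - order 3 (Cable): customer_id=3 -> matches Helen
  - order 4 (Stapler): customer_id=2 -> matches Eli
  - order 5 (Lamp): customer_id=4 -> matches Mia
  - order 6 (Monitor): customer_id=2 -> matches Eli
  - order 7 (Keyboard): customer_id=2 -> matches Eli
  - order 8 (Mouse): customer_id=NULL, no match -> dropped
  - order 9 (Phone): customer_id=1 -> matches Quinn
So 1 of 9 rows is dropped.

SQL:
SELECT a.product, b.name AS customer
FROM orders a
INNER JOIN customers b ON a.customer_id = b.id

Result:
product  | customer
---------+---------
Camera   | Helen   
Notebook | Quinn   
Cable    | Helen   
Stapler  | Eli     
Lamp     | Mia     
Monitor  | Eli     
Keyboard | Eli     
Phone    | Quinn   


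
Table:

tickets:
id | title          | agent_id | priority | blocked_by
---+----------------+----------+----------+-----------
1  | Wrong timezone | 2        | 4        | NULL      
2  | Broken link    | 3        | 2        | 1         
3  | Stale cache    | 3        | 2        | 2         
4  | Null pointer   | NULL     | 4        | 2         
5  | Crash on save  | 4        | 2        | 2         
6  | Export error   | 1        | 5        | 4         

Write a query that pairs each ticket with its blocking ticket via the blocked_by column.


This is a self-join: tickets is joined to a second copy of itself, matching each row's blocked_by to another row's id. Use LEFT JOIN so rows with blocked_by=NULL are kept.
  - ticket 1 (Wrong timezone): blocked_by=NULL -> NULL
  - ticket 2 (Broken link): blocked_by=1 -> Wrong timezone
  - ticket 3 (Stale cache): blocked_by=2 -> Broken link
  - ticket 4 (Null pointer): blocked_by=2 -> Broken link
  - ticket 5 (Crash on save): blocked_by=2 -> Broken link
  - ticket 6 (Export error): blocked_by=4 -> Null pointer

SQL:
SELECT a.title AS item, b.title AS blocked_by
FROM tickets a
LEFT JOIN tickets b ON a.blocked_by = b.id

Result:
item           | blocked_by    
---------------+---------------
Wrong timezone | NULL          
Broken link    | Wrong timezone
Stale cache    | Broken link   
Null pointer   | Broken link   
Crash on save  | Broken link   
Export error   | Null pointer  


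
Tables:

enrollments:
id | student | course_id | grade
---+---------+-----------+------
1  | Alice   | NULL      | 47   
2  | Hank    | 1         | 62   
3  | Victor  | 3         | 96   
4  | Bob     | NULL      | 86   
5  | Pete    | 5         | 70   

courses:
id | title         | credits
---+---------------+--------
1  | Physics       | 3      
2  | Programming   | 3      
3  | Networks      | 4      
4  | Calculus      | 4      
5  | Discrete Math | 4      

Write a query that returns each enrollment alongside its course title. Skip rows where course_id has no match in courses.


INNER JOIN keeps only enrollments rows whose course_id matches an id in courses. Walk through each enrollment:
  - enrollment 1 (Alice): course_id=NULL, no match -> dropped
  - enrollment 2 (Hank): course_id=1 -> matches Physics
  - enrollment 3 (Victor): course_id=3 -> matches Networks
  - enrollment 4 (Bob): course_id=NULL, no match -> dropped
  - enrollment 5 (Pete): course_id=5 -> matches Discrete Math
So 2 of 5 rows are dropped.

SQL:
SELECT a.student, b.title AS course
FROM enrollments a
INNER JOIN courses b ON a.course_id = b.id

Result:
student | course       
--------+--------------
Hank    | Physics      
Victor  | Networks     
Pete    | Discrete Math


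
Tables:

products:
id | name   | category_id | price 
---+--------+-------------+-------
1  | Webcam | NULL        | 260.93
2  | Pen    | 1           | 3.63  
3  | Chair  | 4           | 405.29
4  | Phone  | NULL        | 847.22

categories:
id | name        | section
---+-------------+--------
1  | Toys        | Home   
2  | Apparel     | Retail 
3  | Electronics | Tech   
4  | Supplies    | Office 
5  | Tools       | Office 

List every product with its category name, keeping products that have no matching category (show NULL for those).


LEFT JOIN keeps every row from products (the left table); where category_id has no match in categories, the category columns become NULL. Walk through each product:
  - product 1 (Webcam): category_id=NULL, no match -> kept with NULL
  - product 2 (Pen): category_id=1 -> matches Toys
  - product 3 (Chair): category_id=4 -> matches Supplies
  - product 4 (Phone): category_id=NULL, no match -> kept with NULL
All 4 rows appear; 2 have NULL category.

SQL:
SELECT a.name, b.name AS category
FROM products a
LEFT JOIN categories b ON a.category_id = b.id

Result:
name   | category
-------+---------
Webcam | NULL    
Pen    | Toys    
Chair  | Supplies
Phone  | NULL    


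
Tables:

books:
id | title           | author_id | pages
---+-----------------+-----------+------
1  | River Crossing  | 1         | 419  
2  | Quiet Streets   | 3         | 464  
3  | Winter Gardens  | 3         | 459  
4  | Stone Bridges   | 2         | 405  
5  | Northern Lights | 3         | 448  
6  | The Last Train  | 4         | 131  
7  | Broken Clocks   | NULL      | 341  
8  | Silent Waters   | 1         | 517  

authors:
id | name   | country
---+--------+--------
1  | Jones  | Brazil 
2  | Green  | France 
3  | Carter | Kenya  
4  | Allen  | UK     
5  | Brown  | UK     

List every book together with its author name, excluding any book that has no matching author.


INNER JOIN keeps only books rows whose author_id matches an id in authors. Walk through each book:
  - book 1 (River Crossing): author_id=1 -> matches Jones
  - book 2 (Quiet Streets): author_id=3 -> matches Carter
  - book 3 (Winter Gardens): author_id=3 -> matches Carter
  - book 4 (Stone Bridges): author_id=2 -> matches Green
  - book 5 (Northern Lights): author_id=3 -> matches Carter
  - book 6 (The Last Train): author_id=4 -> matches Allen
  - book 7 (Broken Clocks): author_id=NULL, no match -> dropped
  - book 8 (Silent Waters): author_id=1 -> matches Jones
So 1 of 8 rows is dropped.

SQL:
SELECT a.title, b.name AS author
FROM books a
INNER JOIN authors b ON a.author_id = b.id

Result:
title           | author
----------------+-------
River Crossing  | Jones 
Quiet Streets   | Carter
Winter Gardens  | Carter
Stone Bridges   | Green 
Northern Lights | Carter
The Last Train  | Allen 
Silent Waters   | Jones 


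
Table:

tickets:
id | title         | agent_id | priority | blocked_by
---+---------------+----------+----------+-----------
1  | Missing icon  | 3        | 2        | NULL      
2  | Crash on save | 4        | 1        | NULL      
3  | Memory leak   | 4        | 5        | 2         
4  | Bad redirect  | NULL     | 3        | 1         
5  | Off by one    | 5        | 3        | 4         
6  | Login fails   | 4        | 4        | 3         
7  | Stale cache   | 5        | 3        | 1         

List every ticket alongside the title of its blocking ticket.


This is a self-join: tickets is joined to a second copy of itself, matching each row's blocked_by to another row's id. Use LEFT JOIN so rows with blocked_by=NULL are kept.
  - ticket 1 (Missing icon): blocked_by=NULL -> NULL
  - ticket 2 (Crash on save): blocked_by=NULL -> NULL
  - ticket 3 (Memory leak): blocked_by=2 -> Crash on save
  - ticket 4 (Bad redirect): blocked_by=1 -> Missing icon
  - ticket 5 (Off by one): blocked_by=4 -> Bad redirect
  - ticket 6 (Login fails): blocked_by=3 -> Memory leak
  - ticket 7 (Stale cache): blocked_by=1 -> Missing icon

SQL:
SELECT a.title AS item, b.title AS blocked_by
FROM tickets a
LEFT JOIN tickets b ON a.blocked_by = b.id

Result:
item          | blocked_by   
--------------+--------------
Missing icon  | NULL         
Crash on save | NULL         
Memory leak   | Crash on save
Bad redirect  | Missing icon 
Off by one    | Bad redirect 
Login fails   | Memory leak  
Stale cache   | Missing icon 


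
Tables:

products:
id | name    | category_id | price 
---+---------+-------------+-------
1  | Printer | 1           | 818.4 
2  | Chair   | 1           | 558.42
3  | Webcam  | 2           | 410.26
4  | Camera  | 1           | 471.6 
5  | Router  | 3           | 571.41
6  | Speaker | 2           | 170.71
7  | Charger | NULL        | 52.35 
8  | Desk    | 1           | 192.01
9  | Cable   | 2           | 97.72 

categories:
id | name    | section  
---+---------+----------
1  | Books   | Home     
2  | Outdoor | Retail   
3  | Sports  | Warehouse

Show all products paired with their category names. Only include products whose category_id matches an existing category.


INNER JOIN keeps only products rows whose category_id matches an id in categories. Walk through each product:
  - product 1 (Printer): category_id=1 -> matches Books
  - product 2 (Chair): category_id=1 -> matches Books
  - product 3 (Webcam): category_id=2 -> matches Outdoor
  - product 4 (Camera): category_id=1 -> matches Books
  - product 5 (Router): category_id=3 -> matches Sports
  - product 6 (Speaker): category_id=2 -> matches Outdoor
  - product 7 (Charger): category_id=NULL, no match -> dropped
  - product 8 (Desk): category_id=1 -> matches Books
  - product 9 (Cable): category_id=2 -> matches Outdoor
So 1 of 9 rows is dropped.

SQL:
SELECT a.name, b.name AS category
FROM products a
INNER JOIN categories b ON a.category_id = b.id

Result:
name    | category
--------+---------
Printer | Books   
Chair   | Books   
Webcam  | Outdoor 
Camera  | Books   
Router  | Sports  
Speaker | Outdoor 
Desk    | Books   
Cable   | Outdoor 


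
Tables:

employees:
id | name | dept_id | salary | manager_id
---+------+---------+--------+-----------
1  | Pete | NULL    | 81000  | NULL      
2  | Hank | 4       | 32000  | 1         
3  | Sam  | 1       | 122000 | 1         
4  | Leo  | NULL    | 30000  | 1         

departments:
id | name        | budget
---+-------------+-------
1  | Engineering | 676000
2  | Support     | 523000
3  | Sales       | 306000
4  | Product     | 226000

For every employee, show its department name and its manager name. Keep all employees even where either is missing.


Two LEFT JOINs from the same base table employees: one to departments via dept_id, one to employees itself via manager_id. Both are LEFT so every employee is preserved.
Match against departments:
  - employee 1 (Pete): dept_id=NULL, no match -> kept with NULL
  - employee 2 (Hank): dept_id=4 -> matches Product
  - employee 3 (Sam): dept_id=1 -> matches Engineering
  - employee 4 (Leo): dept_id=NULL, no match -> kept with NULL
Match against employees (self):
  - employee 1 (Pete): manager_id=NULL -> NULL
  - employee 2 (Hank): manager_id=1 -> Pete
  - employee 3 (Sam): manager_id=1 -> Pete
  - employee 4 (Leo): manager_id=1 -> Pete

SQL:
SELECT a.name, b.name AS department, c.name AS manager
FROM employees a
LEFT JOIN departments b ON a.dept_id = b.id
LEFT JOIN employees c ON a.manager_id = c.id

Result:
name | department  | manager
-----+-------------+--------
Pete | NULL        | NULL   
Hank | Product     | Pete   
Sam  | Engineering | Pete   
Leo  | NULL        | Pete   


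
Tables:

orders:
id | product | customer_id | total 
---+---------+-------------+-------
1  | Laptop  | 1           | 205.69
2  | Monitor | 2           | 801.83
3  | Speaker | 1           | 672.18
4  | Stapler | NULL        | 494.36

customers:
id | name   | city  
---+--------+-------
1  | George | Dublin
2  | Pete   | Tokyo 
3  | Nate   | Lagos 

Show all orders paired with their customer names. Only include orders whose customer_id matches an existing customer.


INNER JOIN keeps only orders rows whose customer_id matches an id in customers. Walk through each order:
  - order 1 (Laptop): customer_id=1 -> matches George
  - order 2 (Monitor): customer_id=2 -> matches Pete
  - order 3 (Speaker): customer_id=1 -> matches George
  - order 4 (Stapler): customer_id=NULL, no match -> dropped
So 1 of 4 rows is dropped.

SQL:
SELECT a.product, b.name AS customer
FROM orders a
INNER JOIN customers b ON a.customer_id = b.id

Result:
product | customer
--------+---------
Laptop  | George  
Monitor | Pete    
Speaker | George  


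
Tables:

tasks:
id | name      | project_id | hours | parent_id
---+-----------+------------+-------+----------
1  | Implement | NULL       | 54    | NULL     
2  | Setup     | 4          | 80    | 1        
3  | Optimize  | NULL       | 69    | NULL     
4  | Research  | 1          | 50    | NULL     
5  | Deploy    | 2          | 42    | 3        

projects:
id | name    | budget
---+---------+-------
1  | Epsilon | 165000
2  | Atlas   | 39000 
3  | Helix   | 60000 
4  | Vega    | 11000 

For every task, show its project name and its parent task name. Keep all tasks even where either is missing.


Two LEFT JOINs from the same base table tasks: one to projects via project_id, one to tasks itself via parent_id. Both are LEFT so every task is preserved.
Match against projects:
  - task 1 (Implement): project_id=NULL, no match -> kept with NULL
  - task 2 (Setup): project_id=4 -> matches Vega
  - task 3 (Optimize): project_id=NULL, no match -> kept with NULL
  - task 4 (Research): project_id=1 -> matches Epsilon
  - task 5 (Deploy): project_id=2 -> matches Atlas
Match against tasks (self):
  - task 1 (Implement): parent_id=NULL -> NULL
  - task 2 (Setup): parent_id=1 -> Implement
  - task 3 (Optimize): parent_id=NULL -> NULL
  - task 4 (Research): parent_id=NULL -> NULL
  - task 5 (Deploy): parent_id=3 -> Optimize

SQL:
SELECT a.name, b.name AS project, c.name AS parent
FROM tasks a
LEFT JOIN projects b ON a.project_id = b.id
LEFT JOIN tasks c ON a.parent_id = c.id

Result:
name      | project | parent   
----------+---------+----------
Implement | NULL    | NULL     
Setup     | Vega    | Implement
Optimize  | NULL    | NULL     
Research  | Epsilon | NULL     
Deploy    | Atlas   | Optimize 


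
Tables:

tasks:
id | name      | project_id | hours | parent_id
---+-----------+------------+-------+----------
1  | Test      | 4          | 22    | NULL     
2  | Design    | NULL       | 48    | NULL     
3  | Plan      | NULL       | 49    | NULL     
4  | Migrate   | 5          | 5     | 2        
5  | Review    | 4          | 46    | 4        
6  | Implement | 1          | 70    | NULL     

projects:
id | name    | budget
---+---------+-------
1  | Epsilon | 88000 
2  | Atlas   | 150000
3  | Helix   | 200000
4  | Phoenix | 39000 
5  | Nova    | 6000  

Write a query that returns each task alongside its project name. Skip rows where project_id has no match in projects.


INNER JOIN keeps only tasks rows whose project_id matches an id in projects. Walk through each task:
  - task 1 (Test): project_id=4 -> matches Phoenix
  - task 2 (Design): project_id=NULL, no match -> dropped
  - task 3 (Plan): project_id=NULL, no match -> dropped
  - task 4 (Migrate): project_id=5 -> matches Nova
  - task 5 (Review): project_id=4 -> matches Phoenix
  - task 6 (Implement): project_id=1 -> matches Epsilon
So 2 of 6 rows are dropped.

SQL:
SELECT a.name, b.name AS project
FROM tasks a
INNER JOIN projects b ON a.project_id = b.id

Result:
name      | project
----------+--------
Test      | Phoenix
Migrate   | Nova   
Review    | Phoenix
Implement | Epsilon


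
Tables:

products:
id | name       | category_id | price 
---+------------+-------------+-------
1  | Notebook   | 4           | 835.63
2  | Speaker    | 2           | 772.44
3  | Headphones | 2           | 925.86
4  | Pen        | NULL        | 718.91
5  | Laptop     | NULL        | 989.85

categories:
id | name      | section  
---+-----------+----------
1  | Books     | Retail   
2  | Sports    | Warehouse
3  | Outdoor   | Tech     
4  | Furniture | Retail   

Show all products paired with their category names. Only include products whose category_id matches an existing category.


INNER JOIN keeps only products rows whose category_id matches an id in categories. Walk through each product:
  - product 1 (Notebook): category_id=4 -> matches Furniture
  - product 2 (Speaker): category_id=2 -> matches Sports
  - product 3 (Headphones): category_id=2 -> matches Sports
  - product 4 (Pen): category_id=NULL, no match -> dropped
  - product 5 (Laptop): category_id=NULL, no match -> dropped
So 2 of 5 rows are dropped.

SQL:
SELECT a.name, b.name AS category
FROM products a
INNER JOIN categories b ON a.category_id = b.id

Result:
name       | category 
-----------+----------
Notebook   | Furniture
Speaker    | Sports   
Headphones | Sports   


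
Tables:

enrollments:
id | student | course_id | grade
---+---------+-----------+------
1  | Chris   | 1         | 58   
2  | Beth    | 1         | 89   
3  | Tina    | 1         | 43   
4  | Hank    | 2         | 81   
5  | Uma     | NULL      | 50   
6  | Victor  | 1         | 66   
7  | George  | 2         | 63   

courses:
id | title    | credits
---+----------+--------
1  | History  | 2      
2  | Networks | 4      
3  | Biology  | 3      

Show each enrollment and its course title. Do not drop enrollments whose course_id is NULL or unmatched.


LEFT JOIN keeps every row from enrollments (the left table); where course_id has no match in courses, the course columns become NULL. Walk through each enrollment:
  - enrollment 1 (Chris): course_id=1 -> matches History
  - enrollment 2 (Beth): course_id=1 -> matches History
  - enrollment 3 (Tina): course_id=1 -> matches History
  - enrollment 4 (Hank): course_id=2 -> matches Networks
  - enrollment 5 (Uma): course_id=NULL, no match -> kept with NULL
  - enrollment 6 (Victor): course_id=1 -> matches History
  - enrollment 7 (George): course_id=2 -> matches Networks
All 7 rows appear; 1 has NULL course.

SQL:
SELECT a.student, b.title AS course
FROM enrollments a
LEFT JOIN courses b ON a.course_id = b.id

Result:
student | course  
--------+---------
Chris   | History 
Beth    | History 
Tina    | History 
Hank    | Networks
Uma     | NULL    
Victor  | History 
George  | Networks


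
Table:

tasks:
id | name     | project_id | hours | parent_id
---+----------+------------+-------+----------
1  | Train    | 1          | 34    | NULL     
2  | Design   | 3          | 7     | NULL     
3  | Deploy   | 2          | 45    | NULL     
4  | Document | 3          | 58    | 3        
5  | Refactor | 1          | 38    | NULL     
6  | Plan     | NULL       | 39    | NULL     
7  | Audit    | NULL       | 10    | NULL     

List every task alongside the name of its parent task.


This is a self-join: tasks is joined to a second copy of itself, matching each row's parent_id to another row's id. Use LEFT JOIN so rows with parent_id=NULL are kept.
  - task 1 (Train): parent_id=NULL -> NULL
  - task 2 (Design): parent_id=NULL -> NULL
  - task 3 (Deploy): parent_id=NULL -> NULL
  - task 4 (Document): parent_id=3 -> Deploy
  - task 5 (Refactor): parent_id=NULL -> NULL
  - task 6 (Plan): parent_id=NULL -> NULL
  - task 7 (Audit): parent_id=NULL -> NULL

SQL:
SELECT a.name AS item, b.name AS parent
FROM tasks a
LEFT JOIN tasks b ON a.parent_id = b.id

Result:
item     | parent
---------+-------
Train    | NULL  
Design   | NULL  
Deploy   | NULL  
Document | Deploy
Refactor | NULL  
Plan     | NULL  
Audit    | NULL  


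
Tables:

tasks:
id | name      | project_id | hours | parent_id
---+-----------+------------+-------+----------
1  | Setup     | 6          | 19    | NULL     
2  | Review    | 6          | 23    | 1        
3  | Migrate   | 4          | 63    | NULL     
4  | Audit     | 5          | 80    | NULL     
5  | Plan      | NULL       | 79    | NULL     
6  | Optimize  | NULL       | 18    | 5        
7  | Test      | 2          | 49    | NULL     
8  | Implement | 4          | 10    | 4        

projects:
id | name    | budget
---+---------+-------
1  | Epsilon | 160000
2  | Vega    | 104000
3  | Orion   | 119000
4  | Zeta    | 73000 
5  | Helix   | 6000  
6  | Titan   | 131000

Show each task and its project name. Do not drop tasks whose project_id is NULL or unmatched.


LEFT JOIN keeps every row from tasks (the left table); where project_id has no match in projects, the project columns become NULL. Walk through each task:
  - task 1 (Setup): project_id=6 -> matches Titan
  - task 2 (Review): project_id=6 -> matches Titan
  - task 3 (Migrate): project_id=4 -> matches Zeta
  - task 4 (Audit): project_id=5 -> matches Helix
  - task 5 (Plan): project_id=NULL, no match -> kept with NULL
  - task 6 (Optimize): project_id=NULL, no match -> kept with NULL
  - task 7 (Test): project_id=2 -> matches Vega
  - task 8 (Implement): project_id=4 -> matches Zeta
All 8 rows appear; 2 have NULL project.

SQL:
SELECT a.name, b.name AS project
FROM tasks a
LEFT JOIN projects b ON a.project_id = b.id

Result:
name      | project
----------+--------
Setup     | Titan  
Review    | Titan  
Migrate   | Zeta   
Audit     | Helix  
Plan      | NULL   
Optimize  | NULL   
Test      | Vega   
Implement | Zeta   


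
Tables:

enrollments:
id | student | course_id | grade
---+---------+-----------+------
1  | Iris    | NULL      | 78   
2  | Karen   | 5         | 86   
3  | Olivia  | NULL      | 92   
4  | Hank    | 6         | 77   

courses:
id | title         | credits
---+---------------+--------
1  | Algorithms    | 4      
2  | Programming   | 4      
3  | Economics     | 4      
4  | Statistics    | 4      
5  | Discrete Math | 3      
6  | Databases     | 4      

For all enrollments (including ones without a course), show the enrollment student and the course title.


LEFT JOIN keeps every row from enrollments (the left table); where course_id has no match in courses, the course columns become NULL. Walk through each enrollment:
  - enrollment 1 (Iris): course_id=NULL, no match -> kept with NULL
  - enrollment 2 (Karen): course_id=5 -> matches Discrete Math
  - enrollment 3 (Olivia): course_id=NULL, no match -> kept with NULL
  - enrollment 4 (Hank): course_id=6 -> matches Databases
All 4 rows appear; 2 have NULL course.

SQL:
SELECT a.student, b.title AS course
FROM enrollments a
LEFT JOIN courses b ON a.course_id = b.id

Result:
student | course       
--------+--------------
Iris    | NULL         
Karen   | Discrete Math
Olivia  | NULL         
Hank    | Databases    


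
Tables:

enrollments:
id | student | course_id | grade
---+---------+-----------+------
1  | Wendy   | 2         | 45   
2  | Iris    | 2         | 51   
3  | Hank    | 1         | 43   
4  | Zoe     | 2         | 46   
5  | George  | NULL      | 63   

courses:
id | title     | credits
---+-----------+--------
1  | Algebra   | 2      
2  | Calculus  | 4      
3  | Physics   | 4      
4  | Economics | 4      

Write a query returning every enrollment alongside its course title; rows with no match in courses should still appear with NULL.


LEFT JOIN keeps every row from enrollments (the left table); where course_id has no match in courses, the course columns become NULL. Walk through each enrollment:
  - enrollment 1 (Wendy): course_id=2 -> matches Calculus
  - enrollment 2 (Iris): course_id=2 -> matches Calculus
  - enrollment 3 (Hank): course_id=1 -> matches Algebra
  - enrollment 4 (Zoe): course_id=2 -> matches Calculus
  - enrollment 5 (George): course_id=NULL, no match -> kept with NULL
All 5 rows appear; 1 has NULL course.

SQL:
SELECT a.student, b.title AS course
FROM enrollments a
LEFT JOIN courses b ON a.course_id = b.id

Result:
student | course  
--------+---------
Wendy   | Calculus
Iris    | Calculus
Hank    | Algebra 
Zoe     | Calculus
George  | NULL    


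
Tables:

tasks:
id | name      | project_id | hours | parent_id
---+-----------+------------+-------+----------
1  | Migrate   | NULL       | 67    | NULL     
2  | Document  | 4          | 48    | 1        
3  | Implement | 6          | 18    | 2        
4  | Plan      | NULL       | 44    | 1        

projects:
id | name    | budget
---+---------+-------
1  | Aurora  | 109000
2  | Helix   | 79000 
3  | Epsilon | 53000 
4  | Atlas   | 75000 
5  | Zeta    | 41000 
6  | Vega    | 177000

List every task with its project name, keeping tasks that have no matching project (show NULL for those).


LEFT JOIN keeps every row from tasks (the left table); where project_id has no match in projects, the project columns become NULL. Walk through each task:
  - task 1 (Migrate): project_id=NULL, no match -> kept with NULL
  - task 2 (Document): project_id=4 -> matches Atlas
  - task 3 (Implement): project_id=6 -> matches Vega
  - task 4 (Plan): project_id=NULL, no match -> kept with NULL
All 4 rows appear; 2 have NULL project.

SQL:
SELECT a.name, b.name AS project
FROM tasks a
LEFT JOIN projects b ON a.project_id = b.id

Result:
name      | project
----------+--------
Migrate   | NULL   
Document  | Atlas  
Implement | Vega   
Plan      | NULL   


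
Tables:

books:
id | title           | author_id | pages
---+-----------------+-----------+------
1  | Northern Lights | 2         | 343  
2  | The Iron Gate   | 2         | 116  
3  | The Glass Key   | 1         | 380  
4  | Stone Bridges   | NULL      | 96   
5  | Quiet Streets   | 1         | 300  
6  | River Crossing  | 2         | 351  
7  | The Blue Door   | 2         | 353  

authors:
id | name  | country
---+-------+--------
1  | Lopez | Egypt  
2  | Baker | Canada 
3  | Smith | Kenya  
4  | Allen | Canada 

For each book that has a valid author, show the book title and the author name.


INNER JOIN keeps only books rows whose author_id matches an id in authors. Walk through each book:
  - book 1 (Northern Lights): author_id=2 -> matches Baker
  - book 2 (The Iron Gate): author_id=2 -> matches Baker
  - book 3 (The Glass Key): author_id=1 -> matches Lopez
  - book 4 (Stone Bridges): author_id=NULL, no match -> dropped
  - book 5 (Quiet Streets): author_id=1 -> matches Lopez
  - book 6 (River Crossing): author_id=2 -> matches Baker
  - book 7 (The Blue Door): author_id=2 -> matches Baker
So 1 of 7 rows is dropped.

SQL:
SELECT a.title, b.name AS author
FROM books a
INNER JOIN authors b ON a.author_id = b.id

Result:
title           | author
----------------+-------
Northern Lights | Baker 
The Iron Gate   | Baker 
The Glass Key   | Lopez 
Quiet Streets   | Lopez 
River Crossing  | Baker 
The Blue Door   | Baker 


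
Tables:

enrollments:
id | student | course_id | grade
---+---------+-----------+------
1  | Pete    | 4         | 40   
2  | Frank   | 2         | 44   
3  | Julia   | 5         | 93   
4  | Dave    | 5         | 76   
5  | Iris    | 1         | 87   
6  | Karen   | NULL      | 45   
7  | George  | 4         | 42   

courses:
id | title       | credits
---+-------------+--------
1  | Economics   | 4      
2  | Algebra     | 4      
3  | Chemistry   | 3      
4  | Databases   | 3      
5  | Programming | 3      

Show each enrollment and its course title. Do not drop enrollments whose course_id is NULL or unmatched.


LEFT JOIN keeps every row from enrollments (the left table); where course_id has no match in courses, the course columns become NULL. Walk through each enrollment:
  - enrollment 1 (Pete): course_id=4 -> matches Databases
  - enrollment 2 (Frank): course_id=2 -> matches Algebra
  - enrollment 3 (Julia): course_id=5 -> matches Programming
  - enrollment 4 (Dave): course_id=5 -> matches Programming
  - enrollment 5 (Iris): course_id=1 -> matches Economics
  - enrollment 6 (Karen): course_id=NULL, no match -> kept with NULL
  - enrollment 7 (George): course_id=4 -> matches Databases
All 7 rows appear; 1 has NULL course.

SQL:
SELECT a.student, b.title AS course
FROM enrollments a
LEFT JOIN courses b ON a.course_id = b.id

Result:
student | course     
--------+------------
Pete    | Databases  
Frank   | Algebra    
Julia   | Programming
Dave    | Programming
Iris    | Economics  
Karen   | NULL       
George  | Databases  
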